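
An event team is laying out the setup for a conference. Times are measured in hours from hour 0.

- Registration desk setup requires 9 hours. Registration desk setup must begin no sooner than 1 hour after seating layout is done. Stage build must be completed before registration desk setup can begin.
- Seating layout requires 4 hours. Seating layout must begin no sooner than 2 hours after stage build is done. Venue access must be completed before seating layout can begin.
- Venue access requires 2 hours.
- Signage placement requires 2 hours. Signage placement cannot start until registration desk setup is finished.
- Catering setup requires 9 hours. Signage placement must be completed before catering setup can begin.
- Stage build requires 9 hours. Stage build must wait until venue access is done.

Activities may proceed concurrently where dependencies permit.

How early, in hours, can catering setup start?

Venue access can start immediately at hour 0; it finishes at hour 2.
Stage build waits on venue access (finishes hour 2), so it starts at hour 2 and finishes at 2 + 9 = hour 11.
Seating layout cannot start until stage build (finishes hour 11, plus 2-hour gap → hour 13); venue access (finishes hour 2). The controlling bound is hour 13, so seating layout finishes at 13 + 4 = hour 17.
Registration desk setup has to wait for seating layout (finishes hour 17, plus 1-hour gap → hour 18); stage build (finishes hour 11). The latest of these is hour 18, so registration desk setup runs hour 18 to 18 + 9 = hour 27.
Signage placement cannot begin until registration desk setup (finishes hour 27). It runs from hour 27 to 27 + 2 = hour 29.
Catering setup waits on signage placement (finishes hour 29), so the earliest it can start is hour 29.

29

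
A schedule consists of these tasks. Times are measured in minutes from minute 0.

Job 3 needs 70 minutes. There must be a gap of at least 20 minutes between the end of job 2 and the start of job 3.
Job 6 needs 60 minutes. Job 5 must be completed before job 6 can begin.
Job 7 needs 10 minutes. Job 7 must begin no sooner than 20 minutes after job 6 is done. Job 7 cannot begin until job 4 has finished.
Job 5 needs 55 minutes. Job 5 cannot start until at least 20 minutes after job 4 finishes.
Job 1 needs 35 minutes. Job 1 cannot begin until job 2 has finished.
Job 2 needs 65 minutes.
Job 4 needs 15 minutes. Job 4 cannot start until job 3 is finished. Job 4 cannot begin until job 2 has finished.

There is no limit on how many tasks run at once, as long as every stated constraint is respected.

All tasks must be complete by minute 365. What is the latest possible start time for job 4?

185

Job 7 has no dependents, so it just needs to finish by minute 365. Starting by 365 − 10 = minute 355 achieves that.
Since job 7 (must start by minute 355, minus 20-minute gap → minute 335) depends on it, job 6 must finish by minute 335. Backing off its 60-minute duration gives a latest start of minute 275.
Job 5 feeds into job 6 (must start by minute 275); so job 5 must finish by minute 275 and therefore start by minute 220.
Job 4 has several dependents: job 5 (must start by minute 220, minus 20-minute gap → minute 200); job 7 (must start by minute 355). The earliest of those limits is minute 200, so job 4 must start by 200 − 15 = minute 185.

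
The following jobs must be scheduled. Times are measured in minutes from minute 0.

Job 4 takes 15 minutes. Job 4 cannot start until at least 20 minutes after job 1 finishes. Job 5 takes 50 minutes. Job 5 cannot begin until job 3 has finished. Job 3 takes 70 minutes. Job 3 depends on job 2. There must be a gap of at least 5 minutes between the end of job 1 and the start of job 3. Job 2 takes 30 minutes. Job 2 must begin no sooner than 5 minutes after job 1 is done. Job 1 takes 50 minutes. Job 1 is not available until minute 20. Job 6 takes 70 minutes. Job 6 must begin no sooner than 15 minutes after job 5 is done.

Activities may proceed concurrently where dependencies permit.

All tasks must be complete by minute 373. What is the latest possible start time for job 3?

168

Nothing follows job 6; the deadline of minute 373 is its only limit. It must start by 373 − 70 = minute 303.
Since job 6 (must start by minute 303, minus 15-minute gap → minute 288) depends on it, job 5 must finish by minute 288. Backing off its 50-minute duration gives a latest start of minute 238.
Job 3 must finish before job 5 (must start by minute 238). With a 70-minute duration, job 3 must start by 238 − 70 = minute 168.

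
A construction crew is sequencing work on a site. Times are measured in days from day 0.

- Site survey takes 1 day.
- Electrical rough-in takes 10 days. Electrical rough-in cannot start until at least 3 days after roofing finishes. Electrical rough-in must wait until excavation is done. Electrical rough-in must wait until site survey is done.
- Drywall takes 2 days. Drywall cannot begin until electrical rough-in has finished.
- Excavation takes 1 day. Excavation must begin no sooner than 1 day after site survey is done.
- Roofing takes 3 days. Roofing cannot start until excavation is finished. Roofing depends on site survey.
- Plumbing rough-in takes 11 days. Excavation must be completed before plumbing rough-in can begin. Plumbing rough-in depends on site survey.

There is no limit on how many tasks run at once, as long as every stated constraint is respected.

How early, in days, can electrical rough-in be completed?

Nothing blocks site survey, so it runs from day 0 to day 1.
After site survey (finishes day 1, plus 1-day gap → day 2), excavation can start at day 2 and finishes at day 3.
For roofing: excavation (finishes day 3); site survey (finishes day 1). Taking the maximum gives a start of day 3, and it finishes at 3 + 3 = day 6.
Electrical rough-in has to wait for roofing (finishes day 6, plus 3-day gap → day 9); excavation (finishes day 3); site survey (finishes day 1). The latest of these is day 9, so electrical rough-in runs day 9 to 9 + 10 = day 19.

19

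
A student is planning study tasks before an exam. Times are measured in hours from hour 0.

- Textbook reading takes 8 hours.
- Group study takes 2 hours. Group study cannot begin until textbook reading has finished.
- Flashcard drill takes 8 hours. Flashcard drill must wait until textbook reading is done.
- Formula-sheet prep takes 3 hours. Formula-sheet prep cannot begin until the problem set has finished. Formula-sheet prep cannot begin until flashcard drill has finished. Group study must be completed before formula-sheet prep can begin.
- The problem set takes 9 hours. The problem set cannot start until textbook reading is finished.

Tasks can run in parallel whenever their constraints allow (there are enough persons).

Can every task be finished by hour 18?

Nothing blocks textbook reading, so it runs from hour 0 to hour 8.
Group study cannot begin until textbook reading (finishes hour 8). It runs from hour 8 to 8 + 2 = hour 10.
Flashcard drill cannot begin until textbook reading (finishes hour 8). It runs from hour 8 to 8 + 8 = hour 16.
The problem set waits on textbook reading (finishes hour 8), so it starts at hour 8 and finishes at 8 + 9 = hour 17.
For formula-sheet prep: the problem set (finishes hour 17); flashcard drill (finishes hour 16); group study (finishes hour 10). Taking the maximum gives a start of hour 17, and it finishes at 17 + 3 = hour 20.
The earliest everything can be done is hour 20, which is after the deadline of 18, so it is not possible.

No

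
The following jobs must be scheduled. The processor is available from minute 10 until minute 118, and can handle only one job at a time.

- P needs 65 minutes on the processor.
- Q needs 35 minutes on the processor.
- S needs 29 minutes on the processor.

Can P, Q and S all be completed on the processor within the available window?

The processor window is 118 − 10 = 108 minutes.
Running back to back, the jobs need 65 + 35 + 29 = 129 minutes on the processor.
Since 129 > 108, they cannot all fit.

No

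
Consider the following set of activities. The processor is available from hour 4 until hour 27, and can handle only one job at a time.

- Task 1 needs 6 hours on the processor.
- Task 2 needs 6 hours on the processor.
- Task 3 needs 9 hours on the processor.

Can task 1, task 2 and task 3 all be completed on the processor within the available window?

Yes

The processor window is 27 − 4 = 23 hours.
Running back to back, the jobs need 6 + 6 + 9 = 21 hours on the processor.
Since 21 ≤ 23, they fit within the window.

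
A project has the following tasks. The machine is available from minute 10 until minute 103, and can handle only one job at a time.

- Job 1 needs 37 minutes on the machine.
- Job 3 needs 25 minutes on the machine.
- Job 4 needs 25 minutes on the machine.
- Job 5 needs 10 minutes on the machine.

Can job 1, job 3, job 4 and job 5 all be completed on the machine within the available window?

No

The machine window is 103 − 10 = 93 minutes.
Running back to back, the jobs need 37 + 25 + 25 + 10 = 97 minutes on the machine.
Since 97 > 93, they cannot all fit.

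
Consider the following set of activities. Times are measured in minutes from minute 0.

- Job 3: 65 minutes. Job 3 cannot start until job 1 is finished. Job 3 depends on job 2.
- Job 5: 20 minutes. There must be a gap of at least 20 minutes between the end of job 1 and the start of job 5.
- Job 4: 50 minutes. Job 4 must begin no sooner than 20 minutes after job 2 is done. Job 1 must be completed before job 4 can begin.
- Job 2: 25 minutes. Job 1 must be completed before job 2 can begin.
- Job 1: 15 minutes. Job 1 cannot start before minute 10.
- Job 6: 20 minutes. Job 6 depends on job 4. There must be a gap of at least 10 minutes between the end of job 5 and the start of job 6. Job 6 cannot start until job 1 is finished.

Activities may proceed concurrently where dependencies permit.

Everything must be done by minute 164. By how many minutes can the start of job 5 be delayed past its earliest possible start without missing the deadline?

Job 1 cannot begin until its own release at minute 10. It runs from minute 10 to 10 + 15 = minute 25.
Job 5 cannot begin until job 1 (finishes minute 25, plus 20-minute gap → minute 45). It runs from minute 45 to 45 + 20 = minute 65.

Working backward from the deadline:
Job 6 has no dependents, so it just needs to finish by minute 164. Starting by 164 − 20 = minute 144 achieves that.
Job 5 feeds into job 6 (must start by minute 144, minus 10-minute gap → minute 134); so job 5 must finish by minute 134 and therefore start by minute 114.
So job 5 can start as early as minute 45 and as late as minute 114, giving 114 − 45 = 69 minutes of slack.

69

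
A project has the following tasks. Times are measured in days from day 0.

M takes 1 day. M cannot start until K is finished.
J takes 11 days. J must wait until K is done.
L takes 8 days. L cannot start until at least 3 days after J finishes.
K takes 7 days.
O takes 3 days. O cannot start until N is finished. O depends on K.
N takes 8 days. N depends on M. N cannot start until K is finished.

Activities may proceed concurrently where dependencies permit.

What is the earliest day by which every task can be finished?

29

K can start immediately at day 0; it finishes at day 7.
After K (finishes day 7), M can start at day 7 and finishes at day 8.
N has to wait for M (finishes day 8); K (finishes day 7). The latest of these is day 8, so N runs day 8 to 8 + 8 = day 16.
O cannot start until N (finishes day 16); K (finishes day 7). The controlling bound is day 16, so O finishes at 16 + 3 = day 19.
J cannot begin until K (finishes day 7). It runs from day 7 to 7 + 11 = day 18.
After J (finishes day 18, plus 3-day gap → day 21), L can start at day 21 and finishes at day 29.
All tasks are finished once the last one completes. Finish times: J at 18, K at 7, L at 29, M at 8, N at 16, O at 19. The latest is day 29.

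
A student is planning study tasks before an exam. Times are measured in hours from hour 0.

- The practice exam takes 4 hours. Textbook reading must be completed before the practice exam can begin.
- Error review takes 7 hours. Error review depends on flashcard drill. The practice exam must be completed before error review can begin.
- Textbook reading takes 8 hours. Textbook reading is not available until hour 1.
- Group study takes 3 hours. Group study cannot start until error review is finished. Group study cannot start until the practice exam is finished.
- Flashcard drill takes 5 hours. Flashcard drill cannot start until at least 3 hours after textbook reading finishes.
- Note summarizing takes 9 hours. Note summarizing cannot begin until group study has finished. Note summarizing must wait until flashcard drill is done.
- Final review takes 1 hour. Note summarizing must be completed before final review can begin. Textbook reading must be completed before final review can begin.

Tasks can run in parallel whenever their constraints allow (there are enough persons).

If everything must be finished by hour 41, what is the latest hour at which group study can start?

Nothing follows final review; the deadline of hour 41 is its only limit. It must start by 41 − 1 = hour 40.
Since final review (must start by hour 40) depends on it, note summarizing must finish by hour 40. Backing off its 9-hour duration gives a latest start of hour 31.
Group study must finish before note summarizing (must start by hour 31). With a 3-hour duration, group study must start by 31 − 3 = hour 28.

28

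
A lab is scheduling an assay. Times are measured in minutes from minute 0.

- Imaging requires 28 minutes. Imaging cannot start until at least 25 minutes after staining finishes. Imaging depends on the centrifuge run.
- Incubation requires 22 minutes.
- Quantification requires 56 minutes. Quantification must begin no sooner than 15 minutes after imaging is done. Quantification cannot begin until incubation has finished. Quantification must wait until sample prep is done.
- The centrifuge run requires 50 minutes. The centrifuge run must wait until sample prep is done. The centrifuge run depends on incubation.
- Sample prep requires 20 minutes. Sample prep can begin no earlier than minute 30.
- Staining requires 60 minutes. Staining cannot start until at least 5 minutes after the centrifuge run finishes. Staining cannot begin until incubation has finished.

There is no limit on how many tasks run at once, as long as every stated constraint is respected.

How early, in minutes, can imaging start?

Incubation has no prerequisites, so it starts at minute 0 and finishes at minute 22.
After its own release at minute 30, sample prep can start at minute 30 and finishes at minute 50.
The centrifuge run cannot start until sample prep (finishes minute 50); incubation (finishes minute 22). The controlling bound is minute 50, so the centrifuge run finishes at 50 + 50 = minute 100.
For staining: the centrifuge run (finishes minute 100, plus 5-minute gap → minute 105); incubation (finishes minute 22). Taking the maximum gives a start of minute 105, and it finishes at 105 + 60 = minute 165.
Imaging waits on staining (finishes minute 165, plus 25-minute gap → minute 190); the centrifuge run (finishes minute 100). The latest of these is minute 190, which is the earliest imaging can start.

190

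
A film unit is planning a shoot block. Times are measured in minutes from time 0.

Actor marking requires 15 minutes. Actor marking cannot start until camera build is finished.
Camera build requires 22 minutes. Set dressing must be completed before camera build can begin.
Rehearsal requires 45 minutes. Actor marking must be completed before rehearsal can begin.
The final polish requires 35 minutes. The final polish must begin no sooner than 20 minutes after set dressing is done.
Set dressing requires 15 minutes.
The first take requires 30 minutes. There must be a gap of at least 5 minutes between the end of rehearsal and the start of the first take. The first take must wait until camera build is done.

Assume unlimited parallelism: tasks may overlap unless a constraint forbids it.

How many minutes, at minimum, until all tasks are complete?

Set dressing can start immediately at minute 0; it finishes at minute 15.
The final polish waits on set dressing (finishes minute 15, plus 20-minute gap → minute 35), so it starts at minute 35 and finishes at 35 + 35 = minute 70.
Camera build waits on set dressing (finishes minute 15), so it starts at minute 15 and finishes at 15 + 22 = minute 37.
After camera build (finishes minute 37), actor marking can start at minute 37 and finishes at minute 52.
Rehearsal cannot begin until actor marking (finishes minute 52). It runs from minute 52 to 52 + 45 = minute 97.
The first take cannot start until rehearsal (finishes minute 97, plus 5-minute gap → minute 102); camera build (finishes minute 37). The controlling bound is minute 102, so the first take finishes at 102 + 30 = minute 132.
All tasks are finished once the last one completes. Finish times: Set dressing at 15, Camera build at 37, Actor marking at 52, Rehearsal at 97, The final polish at 70, The first take at 132. The latest is minute 132.

132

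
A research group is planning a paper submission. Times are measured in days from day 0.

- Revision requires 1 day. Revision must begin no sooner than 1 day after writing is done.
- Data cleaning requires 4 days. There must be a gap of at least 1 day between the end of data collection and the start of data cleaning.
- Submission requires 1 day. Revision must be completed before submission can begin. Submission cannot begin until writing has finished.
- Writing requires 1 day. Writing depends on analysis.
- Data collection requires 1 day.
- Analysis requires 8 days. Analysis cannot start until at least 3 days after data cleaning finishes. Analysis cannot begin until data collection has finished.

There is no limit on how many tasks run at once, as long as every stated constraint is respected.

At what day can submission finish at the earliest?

Data collection can start immediately at day 0; it finishes at day 1.
Data cleaning waits on data collection (finishes day 1, plus 1-day gap → day 2), so it starts at day 2 and finishes at 2 + 4 = day 6.
For analysis: data cleaning (finishes day 6, plus 3-day gap → day 9); data collection (finishes day 1). Taking the maximum gives a start of day 9, and it finishes at 9 + 8 = day 17.
After analysis (finishes day 17), writing can start at day 17 and finishes at day 18.
Revision waits on writing (finishes day 18, plus 1-day gap → day 19), so it starts at day 19 and finishes at 19 + 1 = day 20.
For submission: revision (finishes day 20); writing (finishes day 18). Taking the maximum gives a start of day 20, and it finishes at 20 + 1 = day 21.

21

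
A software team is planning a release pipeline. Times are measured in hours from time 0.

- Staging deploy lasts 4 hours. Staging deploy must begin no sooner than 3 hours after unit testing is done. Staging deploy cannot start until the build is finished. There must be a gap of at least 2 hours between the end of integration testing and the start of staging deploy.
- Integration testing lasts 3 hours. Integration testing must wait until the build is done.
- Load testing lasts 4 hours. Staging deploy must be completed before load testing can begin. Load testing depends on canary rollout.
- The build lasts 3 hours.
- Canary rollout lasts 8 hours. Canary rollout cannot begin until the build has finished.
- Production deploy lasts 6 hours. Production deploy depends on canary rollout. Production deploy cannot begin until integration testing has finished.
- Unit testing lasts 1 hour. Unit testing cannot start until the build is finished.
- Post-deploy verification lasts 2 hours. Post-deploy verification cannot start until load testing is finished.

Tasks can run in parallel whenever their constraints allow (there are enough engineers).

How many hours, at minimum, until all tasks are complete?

The build has no prerequisites, so it starts at hour 0 and finishes at hour 3.
Canary rollout waits on the build (finishes hour 3), so it starts at hour 3 and finishes at 3 + 8 = hour 11.
After the build (finishes hour 3), integration testing can start at hour 3 and finishes at hour 6.
Production deploy needs all of canary rollout (finishes hour 11); integration testing (finishes hour 6). That puts its earliest start at hour 11; it finishes at 11 + 6 = hour 17.
After the build (finishes hour 3), unit testing can start at hour 3 and finishes at hour 4.
Staging deploy cannot start until unit testing (finishes hour 4, plus 3-hour gap → hour 7); the build (finishes hour 3); integration testing (finishes hour 6, plus 2-hour gap → hour 8). The controlling bound is hour 8, so staging deploy finishes at 8 + 4 = hour 12.
Load testing needs all of staging deploy (finishes hour 12); canary rollout (finishes hour 11). That puts its earliest start at hour 12; it finishes at 12 + 4 = hour 16.
After load testing (finishes hour 16), post-deploy verification can start at hour 16 and finishes at hour 18.
All tasks are finished once the last one completes. Finish times: The build at 3, Unit testing at 4, Integration testing at 6, Staging deploy at 12, Canary rollout at 11, Load testing at 16, Production deploy at 17, Post-deploy verification at 18. The latest is hour 18.

18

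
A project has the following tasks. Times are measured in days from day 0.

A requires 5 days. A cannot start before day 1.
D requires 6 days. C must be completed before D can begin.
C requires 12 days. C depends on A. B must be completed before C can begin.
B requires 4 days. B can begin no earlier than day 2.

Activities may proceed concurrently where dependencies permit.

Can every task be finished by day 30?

B waits on its own release at day 2, so it starts at day 2 and finishes at 2 + 4 = day 6.
A cannot begin until its own release at day 1. It runs from day 1 to 1 + 5 = day 6.
For C: A (finishes day 6); B (finishes day 6). Taking the maximum gives a start of day 6, and it finishes at 6 + 12 = day 18.
D cannot begin until C (finishes day 18). It runs from day 18 to 18 + 6 = day 24.
Every task is finished by day 24, which is no later than the deadline of 30, so the schedule is feasible.

Yes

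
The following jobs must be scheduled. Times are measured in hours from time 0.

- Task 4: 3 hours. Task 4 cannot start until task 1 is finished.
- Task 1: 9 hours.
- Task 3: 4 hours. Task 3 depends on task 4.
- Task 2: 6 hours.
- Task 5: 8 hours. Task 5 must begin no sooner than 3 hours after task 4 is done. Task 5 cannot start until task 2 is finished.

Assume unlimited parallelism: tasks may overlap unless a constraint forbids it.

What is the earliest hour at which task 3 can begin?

12

Task 1 can start immediately at hour 0; it finishes at hour 9.
Task 4 waits on task 1 (finishes hour 9), so it starts at hour 9 and finishes at 9 + 3 = hour 12.
Task 3 waits on task 4 (finishes hour 12), so the earliest it can start is hour 12.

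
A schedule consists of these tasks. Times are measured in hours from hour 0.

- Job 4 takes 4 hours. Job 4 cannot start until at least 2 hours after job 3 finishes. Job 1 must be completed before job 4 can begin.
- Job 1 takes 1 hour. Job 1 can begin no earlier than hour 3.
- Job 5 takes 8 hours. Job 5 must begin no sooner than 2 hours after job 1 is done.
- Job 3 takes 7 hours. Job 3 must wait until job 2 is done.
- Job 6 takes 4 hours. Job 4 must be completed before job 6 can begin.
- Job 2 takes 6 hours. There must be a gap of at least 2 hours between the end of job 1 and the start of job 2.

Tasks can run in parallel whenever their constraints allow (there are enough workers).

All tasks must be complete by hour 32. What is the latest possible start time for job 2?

9

Job 6 has no dependents, so it just needs to finish by hour 32. Starting by 32 − 4 = hour 28 achieves that.
Since job 6 (must start by hour 28) depends on it, job 4 must finish by hour 28. Backing off its 4-hour duration gives a latest start of hour 24.
Job 3 feeds into job 4 (must start by hour 24, minus 2-hour gap → hour 22); so job 3 must finish by hour 22 and therefore start by hour 15.
Job 2 feeds into job 3 (must start by hour 15); so job 2 must finish by hour 15 and therefore start by hour 9.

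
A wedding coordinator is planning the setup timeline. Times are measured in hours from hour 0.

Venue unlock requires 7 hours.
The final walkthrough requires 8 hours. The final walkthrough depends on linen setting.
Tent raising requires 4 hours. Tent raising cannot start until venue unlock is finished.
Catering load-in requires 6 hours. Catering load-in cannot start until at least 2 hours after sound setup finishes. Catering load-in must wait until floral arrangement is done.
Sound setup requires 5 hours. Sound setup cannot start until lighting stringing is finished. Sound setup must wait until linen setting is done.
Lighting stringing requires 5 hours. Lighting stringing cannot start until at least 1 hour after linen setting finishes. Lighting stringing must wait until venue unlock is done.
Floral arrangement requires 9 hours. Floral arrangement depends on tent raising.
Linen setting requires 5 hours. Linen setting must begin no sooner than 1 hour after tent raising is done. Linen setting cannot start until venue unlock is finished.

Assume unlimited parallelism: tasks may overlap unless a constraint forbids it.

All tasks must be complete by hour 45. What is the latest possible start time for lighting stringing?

27

Nothing follows catering load-in; the deadline of hour 45 is its only limit. It must start by 45 − 6 = hour 39.
Sound setup has to be done before catering load-in (must start by hour 39, minus 2-hour gap → hour 37). That means finishing by hour 37, i.e. starting by 37 − 5 = hour 32.
Lighting stringing feeds into sound setup (must start by hour 32); so lighting stringing must finish by hour 32 and therefore start by hour 27.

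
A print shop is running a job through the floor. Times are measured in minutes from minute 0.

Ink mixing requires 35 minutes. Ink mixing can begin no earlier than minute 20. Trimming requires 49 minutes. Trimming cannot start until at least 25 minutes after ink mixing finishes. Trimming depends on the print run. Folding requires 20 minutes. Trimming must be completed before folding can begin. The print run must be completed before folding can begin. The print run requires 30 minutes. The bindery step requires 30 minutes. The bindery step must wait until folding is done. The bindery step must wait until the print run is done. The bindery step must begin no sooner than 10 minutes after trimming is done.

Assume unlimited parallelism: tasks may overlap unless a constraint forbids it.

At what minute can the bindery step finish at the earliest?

179

The print run has no prerequisites, so it starts at minute 0 and finishes at minute 30.
Ink mixing waits on its own release at minute 20, so it starts at minute 20 and finishes at 20 + 35 = minute 55.
Trimming needs all of ink mixing (finishes minute 55, plus 25-minute gap → minute 80); the print run (finishes minute 30). That puts its earliest start at minute 80; it finishes at 80 + 49 = minute 129.
Folding needs all of trimming (finishes minute 129); the print run (finishes minute 30). That puts its earliest start at minute 129; it finishes at 129 + 20 = minute 149.
The bindery step has to wait for folding (finishes minute 149); the print run (finishes minute 30); trimming (finishes minute 129, plus 10-minute gap → minute 139). The latest of these is minute 149, so the bindery step runs minute 149 to 149 + 30 = minute 179.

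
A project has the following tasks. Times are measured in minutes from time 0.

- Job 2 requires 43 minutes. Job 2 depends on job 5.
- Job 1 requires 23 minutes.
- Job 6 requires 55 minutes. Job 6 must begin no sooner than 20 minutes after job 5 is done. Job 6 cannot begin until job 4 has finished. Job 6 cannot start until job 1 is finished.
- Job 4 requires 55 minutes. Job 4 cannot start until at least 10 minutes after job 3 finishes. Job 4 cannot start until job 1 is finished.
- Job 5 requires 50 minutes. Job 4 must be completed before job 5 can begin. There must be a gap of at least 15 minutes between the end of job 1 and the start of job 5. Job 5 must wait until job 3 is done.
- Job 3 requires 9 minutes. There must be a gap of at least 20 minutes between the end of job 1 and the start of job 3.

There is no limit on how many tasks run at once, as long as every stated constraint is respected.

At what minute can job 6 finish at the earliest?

242

Job 1 has no prerequisites, so it starts at minute 0 and finishes at minute 23.
Job 3 cannot begin until job 1 (finishes minute 23, plus 20-minute gap → minute 43). It runs from minute 43 to 43 + 9 = minute 52.
For job 4: job 3 (finishes minute 52, plus 10-minute gap → minute 62); job 1 (finishes minute 23). Taking the maximum gives a start of minute 62, and it finishes at 62 + 55 = minute 117.
Job 5 cannot start until job 4 (finishes minute 117); job 1 (finishes minute 23, plus 15-minute gap → minute 38); job 3 (finishes minute 52). The controlling bound is minute 117, so job 5 finishes at 117 + 50 = minute 167.
For job 6: job 5 (finishes minute 167, plus 20-minute gap → minute 187); job 4 (finishes minute 117); job 1 (finishes minute 23). Taking the maximum gives a start of minute 187, and it finishes at 187 + 55 = minute 242.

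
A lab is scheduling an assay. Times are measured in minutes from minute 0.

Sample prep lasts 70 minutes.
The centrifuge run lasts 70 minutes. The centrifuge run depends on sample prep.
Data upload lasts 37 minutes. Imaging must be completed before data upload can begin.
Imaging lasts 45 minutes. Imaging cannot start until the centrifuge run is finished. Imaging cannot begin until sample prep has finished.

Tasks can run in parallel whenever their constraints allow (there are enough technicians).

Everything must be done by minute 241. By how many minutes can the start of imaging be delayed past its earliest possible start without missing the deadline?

Sample prep can start immediately at minute 0; it finishes at minute 70.
The centrifuge run waits on sample prep (finishes minute 70), so it starts at minute 70 and finishes at 70 + 70 = minute 140.
Imaging has to wait for the centrifuge run (finishes minute 140); sample prep (finishes minute 70). The latest of these is minute 140, so imaging runs minute 140 to 140 + 45 = minute 185.

Working backward from the deadline:
Data upload must finish by minute 241; it takes 37 minutes, so it must start by 241 − 37 = minute 204.
Imaging must finish before data upload (must start by minute 204). With a 45-minute duration, imaging must start by 204 − 45 = minute 159.
So imaging can start as early as minute 140 and as late as minute 159, giving 159 − 140 = 19 minutes of slack.

19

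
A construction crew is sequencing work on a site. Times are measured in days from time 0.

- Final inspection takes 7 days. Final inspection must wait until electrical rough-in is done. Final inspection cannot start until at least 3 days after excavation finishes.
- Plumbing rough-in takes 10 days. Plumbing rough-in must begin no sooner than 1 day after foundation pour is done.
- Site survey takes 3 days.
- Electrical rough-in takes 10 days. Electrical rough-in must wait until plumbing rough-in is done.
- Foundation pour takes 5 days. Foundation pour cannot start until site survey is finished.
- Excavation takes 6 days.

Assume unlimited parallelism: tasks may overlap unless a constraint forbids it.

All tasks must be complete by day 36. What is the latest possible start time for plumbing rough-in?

9

Final inspection must finish by day 36; it takes 7 days, so it must start by 36 − 7 = day 29.
Electrical rough-in must finish before final inspection (must start by day 29). With a 10-day duration, electrical rough-in must start by 29 − 10 = day 19.
Since electrical rough-in (must start by day 19) depends on it, plumbing rough-in must finish by day 19. Backing off its 10-day duration gives a latest start of day 9.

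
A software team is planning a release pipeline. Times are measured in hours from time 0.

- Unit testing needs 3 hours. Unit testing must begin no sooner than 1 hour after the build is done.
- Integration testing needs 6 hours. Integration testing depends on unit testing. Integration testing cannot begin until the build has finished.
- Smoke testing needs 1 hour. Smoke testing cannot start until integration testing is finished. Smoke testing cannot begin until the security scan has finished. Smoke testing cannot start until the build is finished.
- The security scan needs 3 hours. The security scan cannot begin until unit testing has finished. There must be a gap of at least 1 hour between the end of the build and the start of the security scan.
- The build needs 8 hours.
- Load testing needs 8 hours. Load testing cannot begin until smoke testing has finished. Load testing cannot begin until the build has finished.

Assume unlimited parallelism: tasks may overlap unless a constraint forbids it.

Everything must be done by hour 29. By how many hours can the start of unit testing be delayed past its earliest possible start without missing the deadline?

2

The build can start immediately at hour 0; it finishes at hour 8.
After the build (finishes hour 8, plus 1-hour gap → hour 9), unit testing can start at hour 9 and finishes at hour 12.

Working backward from the deadline:
Nothing follows load testing; the deadline of hour 29 is its only limit. It must start by 29 − 8 = hour 21.
Since load testing (must start by hour 21) depends on it, smoke testing must finish by hour 21. Backing off its 1-hour duration gives a latest start of hour 20.
Since smoke testing (must start by hour 20) depends on it, integration testing must finish by hour 20. Backing off its 6-hour duration gives a latest start of hour 14.
Since smoke testing (must start by hour 20) depends on it, the security scan must finish by hour 20. Backing off its 3-hour duration gives a latest start of hour 17.
Unit testing feeds integration testing (must start by hour 14); the security scan (must start by hour 17). Taking the minimum, unit testing must finish by hour 14 and start by 14 − 3 = hour 11.
So unit testing can start as early as hour 9 and as late as hour 11, giving 11 − 9 = 2 hours of slack.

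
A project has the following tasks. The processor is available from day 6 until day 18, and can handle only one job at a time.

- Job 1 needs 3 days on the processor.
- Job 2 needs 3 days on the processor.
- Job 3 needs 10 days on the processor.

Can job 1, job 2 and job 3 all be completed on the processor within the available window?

No

The processor window is 18 − 6 = 12 days.
Running back to back, the jobs need 3 + 3 + 10 = 16 days on the processor.
Since 16 > 12, they cannot all fit.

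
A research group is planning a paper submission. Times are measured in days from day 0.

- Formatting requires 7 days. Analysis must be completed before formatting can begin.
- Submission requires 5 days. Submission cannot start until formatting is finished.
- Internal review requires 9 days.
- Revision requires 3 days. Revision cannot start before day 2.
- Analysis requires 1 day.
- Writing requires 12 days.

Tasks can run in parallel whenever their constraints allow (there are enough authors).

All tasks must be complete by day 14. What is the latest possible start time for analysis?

1

To finish by day 14, submission (duration 5) must start no later than day 9.
Formatting must finish before submission (must start by day 9). With a 7-day duration, formatting must start by 9 − 7 = day 2.
Analysis must finish before formatting (must start by day 2). With a 1-day duration, analysis must start by 2 − 1 = day 1.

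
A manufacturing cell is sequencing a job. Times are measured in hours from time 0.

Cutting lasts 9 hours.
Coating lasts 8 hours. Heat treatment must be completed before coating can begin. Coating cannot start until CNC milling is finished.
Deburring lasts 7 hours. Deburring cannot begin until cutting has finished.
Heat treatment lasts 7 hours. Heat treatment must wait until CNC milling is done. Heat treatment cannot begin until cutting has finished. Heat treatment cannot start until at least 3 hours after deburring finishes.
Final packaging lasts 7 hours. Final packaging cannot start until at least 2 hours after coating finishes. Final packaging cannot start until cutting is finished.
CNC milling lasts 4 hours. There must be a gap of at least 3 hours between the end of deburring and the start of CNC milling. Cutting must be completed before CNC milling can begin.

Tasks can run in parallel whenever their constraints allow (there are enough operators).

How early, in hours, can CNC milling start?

19

Nothing blocks cutting, so it runs from hour 0 to hour 9.
Deburring waits on cutting (finishes hour 9), so it starts at hour 9 and finishes at 9 + 7 = hour 16.
CNC milling waits on deburring (finishes hour 16, plus 3-hour gap → hour 19); cutting (finishes hour 9). The latest of these is hour 19, which is the earliest CNC milling can start.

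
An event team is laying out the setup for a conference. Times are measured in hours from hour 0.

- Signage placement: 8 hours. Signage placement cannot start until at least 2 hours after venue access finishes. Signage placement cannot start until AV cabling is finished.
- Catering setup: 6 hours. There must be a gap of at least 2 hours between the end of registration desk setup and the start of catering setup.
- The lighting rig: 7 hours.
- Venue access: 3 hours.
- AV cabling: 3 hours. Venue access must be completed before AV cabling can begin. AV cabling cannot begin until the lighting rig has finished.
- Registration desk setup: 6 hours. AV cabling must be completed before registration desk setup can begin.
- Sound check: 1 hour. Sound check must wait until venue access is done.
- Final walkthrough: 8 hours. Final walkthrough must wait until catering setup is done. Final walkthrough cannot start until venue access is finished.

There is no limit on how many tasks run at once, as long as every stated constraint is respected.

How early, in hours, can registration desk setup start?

Nothing blocks the lighting rig, so it runs from hour 0 to hour 7.
Nothing blocks venue access, so it runs from hour 0 to hour 3.
AV cabling cannot start until venue access (finishes hour 3); the lighting rig (finishes hour 7). The controlling bound is hour 7, so AV cabling finishes at 7 + 3 = hour 10.
Registration desk setup waits on AV cabling (finishes hour 10), so the earliest it can start is hour 10.

10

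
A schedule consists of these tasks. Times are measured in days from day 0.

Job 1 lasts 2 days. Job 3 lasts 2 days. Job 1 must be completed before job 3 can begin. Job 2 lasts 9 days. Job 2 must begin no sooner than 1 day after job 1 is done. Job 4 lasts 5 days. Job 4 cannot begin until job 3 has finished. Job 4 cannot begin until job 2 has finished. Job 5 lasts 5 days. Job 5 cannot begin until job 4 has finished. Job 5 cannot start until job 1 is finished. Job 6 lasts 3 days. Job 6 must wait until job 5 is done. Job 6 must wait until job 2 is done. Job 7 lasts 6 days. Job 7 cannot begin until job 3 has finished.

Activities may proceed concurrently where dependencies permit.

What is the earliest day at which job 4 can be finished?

17

Job 1 has no prerequisites, so it starts at day 0 and finishes at day 2.
After job 1 (finishes day 2), job 3 can start at day 2 and finishes at day 4.
Job 2 cannot begin until job 1 (finishes day 2, plus 1-day gap → day 3). It runs from day 3 to 3 + 9 = day 12.
Job 4 needs all of job 3 (finishes day 4); job 2 (finishes day 12). That puts its earliest start at day 12; it finishes at 12 + 5 = day 17.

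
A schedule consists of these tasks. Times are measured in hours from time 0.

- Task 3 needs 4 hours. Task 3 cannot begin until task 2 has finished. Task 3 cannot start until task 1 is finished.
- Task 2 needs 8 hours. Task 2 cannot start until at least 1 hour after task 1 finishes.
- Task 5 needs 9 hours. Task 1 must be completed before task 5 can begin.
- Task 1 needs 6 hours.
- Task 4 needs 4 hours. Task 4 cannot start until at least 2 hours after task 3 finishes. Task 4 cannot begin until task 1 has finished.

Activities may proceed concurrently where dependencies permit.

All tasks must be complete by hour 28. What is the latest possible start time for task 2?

Task 4 must finish by hour 28; it takes 4 hours, so it must start by 28 − 4 = hour 24.
Task 3 has to be done before task 4 (must start by hour 24, minus 2-hour gap → hour 22). That means finishing by hour 22, i.e. starting by 22 − 4 = hour 18.
Task 2 has to be done before task 3 (must start by hour 18). That means finishing by hour 18, i.e. starting by 18 − 8 = hour 10.

10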